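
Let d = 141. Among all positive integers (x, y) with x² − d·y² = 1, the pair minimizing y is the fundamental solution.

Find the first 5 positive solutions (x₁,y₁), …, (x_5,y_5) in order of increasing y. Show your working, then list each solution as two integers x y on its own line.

95 8
18049 1520
3429215 288792
651532801 54868960
123787802975 10424813608

√141 = [11; 1,6,1,22, …], period ℓ=4 (even) → k=3
k=0  a_k=11  p_k/q_k = 11/1
k=1  a_k=1  p_k/q_k = 12/1
k=2  a_k=6  p_k/q_k = 83/7
k=3  a_k=1  p_k/q_k = 95/8
→ (95, 8).  Check: 95²=9025, 141·8²=9024, difference 1.
(x_2, y_2) = (95·95 + 141·8·8, 95·8 + 8·95) = (18049, 1520)
(x_3, y_3) = (95·18049 + 141·8·1520, 95·1520 + 8·18049) = (3429215, 288792)
(x_4, y_4) = (95·3429215 + 141·8·288792, 95·288792 + 8·3429215) = (651532801, 54868960)
(x_5, y_5) = (95·651532801 + 141·8·54868960, 95·54868960 + 8·651532801) = (123787802975, 10424813608)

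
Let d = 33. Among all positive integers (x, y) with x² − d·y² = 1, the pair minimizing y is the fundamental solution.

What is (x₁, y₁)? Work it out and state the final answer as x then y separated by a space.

23 4

d=33: √d = [5; 1,2,1,10] (ℓ=4, even), read p_3/q_3
a_0=5:  p_0=5·1+0=5,  q_0=5·0+1=1
…
a_2=2:  p_2=2·6+5=17,  q_2=2·1+1=3
a_3=1:  p_3=1·17+6=23,  q_3=1·3+1=4
(x₁, y₁) = (23, 4);  23² − 33·4² = 1 ✓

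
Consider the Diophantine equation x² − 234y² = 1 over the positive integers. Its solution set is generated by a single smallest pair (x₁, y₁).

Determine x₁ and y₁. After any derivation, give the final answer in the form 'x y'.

5201 340

d=234: √d = [15; 3,2,1,2,1,2,3,30] (ℓ=8, even), read p_7/q_7
a_0=15:  p_0=15·1+0=15,  q_0=15·0+1=1
…
a_2=2:  p_2=2·46+15=107,  q_2=2·3+1=7
…
a_6=2:  p_6=2·566+413=1545,  q_6=2·37+27=101
a_7=3:  p_7=3·1545+566=5201,  q_7=3·101+37=340
(x₁, y₁) = (5201, 340);  5201² − 234·340² = 1 ✓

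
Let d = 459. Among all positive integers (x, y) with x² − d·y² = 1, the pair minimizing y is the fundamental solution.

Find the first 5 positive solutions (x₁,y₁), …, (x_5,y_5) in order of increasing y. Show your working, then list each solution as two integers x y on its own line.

499850 23331
499700044999 23324000700
499550134985000450 23317003499766669
499400269944005249820001 23310008398693414998600
499250449862522498110069999250 23303015396150489970600653331

√459 = [21; 2,2,1,4,21,4,1,2,2,42, …], period ℓ=10 (even) → k=9
a_0=21:  p_0=21·1+0=21,  q_0=21·0+1=1
…
a_4=4:  p_4=4·150+107=707,  q_4=4·7+5=33
a_5=21:  p_5=21·707+150=14997,  q_5=21·33+7=700
…
a_8=2:  p_8=2·75692+60695=212079,  q_8=2·3533+2833=9899
a_9=2:  p_9=2·212079+75692=499850,  q_9=2·9899+3533=23331
fundamental: x₁=499850, y₁=23331  (since 249850022500 − 459·544335561 = 1)
(x_2, y_2) = (499850·499850 + 459·23331·23331, 499850·23331 + 23331·499850) = (499700044999, 23324000700)
(x_3, y_3) = (499850·499700044999 + 459·23331·23324000700, 499850·23324000700 + 23331·499700044999) = (499550134985000450, 23317003499766669)
(x_4, y_4) = (499850·499550134985000450 + 459·23331·23317003499766669, 499850·23317003499766669 + 23331·499550134985000450) = (499400269944005249820001, 23310008398693414998600)
(x_5, y_5) = (499850·499400269944005249820001 + 459·23331·23310008398693414998600, 499850·23310008398693414998600 + 23331·499400269944005249820001) = (499250449862522498110069999250, 23303015396150489970600653331)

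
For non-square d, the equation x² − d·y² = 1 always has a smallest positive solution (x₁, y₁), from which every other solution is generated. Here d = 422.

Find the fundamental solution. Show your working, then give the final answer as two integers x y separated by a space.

√422 = [20; 1,1,5,2,1,…,1,1,40, …], period ℓ=14 (even) → k=13
k=0  a_k=20  p_k/q_k = 20/1
k=1  a_k=1  p_k/q_k = 21/1
…
k=3  a_k=5  p_k/q_k = 226/11
…
k=5  a_k=1  p_k/q_k = 719/35
k=6  a_k=3  p_k/q_k = 2650/129
k=7  a_k=20  p_k/q_k = 53719/2615
…
k=10  a_k=2  p_k/q_k = 598859/29152
k=11  a_k=5  p_k/q_k = 3211821/156349
k=12  a_k=1  p_k/q_k = 3810680/185501
k=13  a_k=1  p_k/q_k = 7022501/341850
fundamental: x₁=7022501, y₁=341850  (since 49315520295001 − 422·116861422500 = 1)

7022501 341850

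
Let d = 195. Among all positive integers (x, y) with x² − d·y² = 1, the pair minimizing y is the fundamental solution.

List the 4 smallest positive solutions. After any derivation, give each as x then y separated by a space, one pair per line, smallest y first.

d=195: √d = [13; 1,26] (ℓ=2, even), read p_1/q_1
k=0  a_k=13  p_k/q_k = 13/1
k=1  a_k=1  p_k/q_k = 14/1
(x₁, y₁) = (14, 1);  14² − 195·1² = 1 ✓
n=2: (14,1)∘(14,1) = (14·14+195·1·1, 14·1+1·14) = (391,28)
n=3: (391,28)∘(14,1) = (14·391+195·1·28, 14·28+1·391) = (10934,783)
n=4: (10934,783)∘(14,1) = (14·10934+195·1·783, 14·783+1·10934) = (305761,21896)

14 1
391 28
10934 783
305761 21896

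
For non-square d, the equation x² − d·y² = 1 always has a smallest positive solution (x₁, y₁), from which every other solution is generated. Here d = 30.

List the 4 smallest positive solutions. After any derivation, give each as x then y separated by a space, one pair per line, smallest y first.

√30 = [5; 2,10, …], period ℓ=2 (even) → k=1
k=0  a_k=5  p_k/q_k = 5/1
k=1  a_k=2  p_k/q_k = 11/2
fundamental: x₁=11, y₁=2  (since 121 − 30·4 = 1)
n=2: (11,2)∘(11,2) = (11·11+30·2·2, 11·2+2·11) = (241,44)
n=3: (241,44)∘(11,2) = (11·241+30·2·44, 11·44+2·241) = (5291,966)
n=4: (5291,966)∘(11,2) = (11·5291+30·2·966, 11·966+2·5291) = (116161,21208)

11 2
241 44
5291 966
116161 21208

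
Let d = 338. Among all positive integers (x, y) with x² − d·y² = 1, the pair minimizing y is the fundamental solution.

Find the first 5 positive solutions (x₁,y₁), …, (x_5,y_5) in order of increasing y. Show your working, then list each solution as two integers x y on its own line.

114243 6214
26102926097 1419812004
5964153172084899 324407165539730
1362725501650887306817 74122495624090936776
311363698964240484013304163 16935952534841634614661406

√338 = [18; 2,1,1,2,36, …], period ℓ=5 (odd) → k=9
a_0=18:  p_0=18·1+0=18,  q_0=18·0+1=1
a_1=2:  p_1=2·18+1=37,  q_1=2·1+0=2
…
a_8=1:  p_8=1·26327+17631=43958,  q_8=1·1432+959=2391
a_9=2:  p_9=2·43958+26327=114243,  q_9=2·2391+1432=6214
→ (114243, 6214).  Check: 114243²=13051463049, 338·6214²=13051463048, difference 1.
(x_2, y_2) = (114243·114243 + 338·6214·6214, 114243·6214 + 6214·114243) = (26102926097, 1419812004)
(x_3, y_3) = (114243·26102926097 + 338·6214·1419812004, 114243·1419812004 + 6214·26102926097) = (5964153172084899, 324407165539730)
(x_4, y_4) = (114243·5964153172084899 + 338·6214·324407165539730, 114243·324407165539730 + 6214·5964153172084899) = (1362725501650887306817, 74122495624090936776)
(x_5, y_5) = (114243·1362725501650887306817 + 338·6214·74122495624090936776, 114243·74122495624090936776 + 6214·1362725501650887306817) = (311363698964240484013304163, 16935952534841634614661406)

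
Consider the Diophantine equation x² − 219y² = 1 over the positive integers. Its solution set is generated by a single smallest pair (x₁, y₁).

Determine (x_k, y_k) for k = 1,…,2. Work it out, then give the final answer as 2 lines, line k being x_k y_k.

√219 = [14; 1,3,1,28, …], period ℓ=4 (even) → k=3
i=0: a=14 ⇒ p=14, q=1
i=1: a=1 ⇒ p=15, q=1
i=2: a=3 ⇒ p=59, q=4
i=3: a=1 ⇒ p=74, q=5
→ (74, 5).  Check: 74²=5476, 219·5²=5475, difference 1.
n=2: (74,5)∘(74,5) = (74·74+219·5·5, 74·5+5·74) = (10951,740)

74 5
10951 740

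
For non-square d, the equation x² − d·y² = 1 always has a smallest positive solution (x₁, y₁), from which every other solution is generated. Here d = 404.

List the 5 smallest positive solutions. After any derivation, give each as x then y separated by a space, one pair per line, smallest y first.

201 10
80801 4020
32481801 1616030
13057603201 649640040
5249124005001 261153680050

d=404: √d = [20; 10,40] (ℓ=2, even), read p_1/q_1
k=0  a_k=20  p_k/q_k = 20/1
k=1  a_k=10  p_k/q_k = 201/10
(x₁, y₁) = (201, 10);  201² − 404·10² = 1 ✓
(x_2, y_2) = (201·201 + 404·10·10, 201·10 + 10·201) = (80801, 4020)
(x_3, y_3) = (201·80801 + 404·10·4020, 201·4020 + 10·80801) = (32481801, 1616030)
(x_4, y_4) = (201·32481801 + 404·10·1616030, 201·1616030 + 10·32481801) = (13057603201, 649640040)
(x_5, y_5) = (201·13057603201 + 404·10·649640040, 201·649640040 + 10·13057603201) = (5249124005001, 261153680050)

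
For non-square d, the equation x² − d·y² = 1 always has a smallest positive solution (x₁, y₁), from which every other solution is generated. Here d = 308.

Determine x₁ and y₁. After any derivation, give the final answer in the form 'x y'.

d=308: √d = [17; 1,1,4,1,1,34] (ℓ=6, even), read p_5/q_5
step 0: (17, 1)  from 17·(1,0) + (0,1)
…
step 2: (35, 2)  from 1·(18,1) + (17,1)
step 3: (158, 9)  from 4·(35,2) + (18,1)
step 4: (193, 11)  from 1·(158,9) + (35,2)
step 5: (351, 20)  from 1·(193,11) + (158,9)
(x₁, y₁) = (351, 20);  351² − 308·20² = 1 ✓

351 20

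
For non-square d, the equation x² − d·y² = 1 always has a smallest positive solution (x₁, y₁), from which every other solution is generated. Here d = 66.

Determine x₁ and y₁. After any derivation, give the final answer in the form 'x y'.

65 8

√66 → a₀=8, period (8,16); ℓ=2 even so k=1
a_0=8:  p_0=8·1+0=8,  q_0=8·0+1=1
a_1=8:  p_1=8·8+1=65,  q_1=8·1+0=8
fundamental: x₁=65, y₁=8  (since 4225 − 66·64 = 1)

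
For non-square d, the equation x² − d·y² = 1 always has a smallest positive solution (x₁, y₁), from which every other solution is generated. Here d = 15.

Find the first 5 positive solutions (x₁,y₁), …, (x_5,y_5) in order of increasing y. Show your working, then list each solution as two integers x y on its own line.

4 1
31 8
244 63
1921 496
15124 3905

d=15: √d = [3; 1,6] (ℓ=2, even), read p_1/q_1
i=0: a=3 ⇒ p=3, q=1
i=1: a=1 ⇒ p=4, q=1
fundamental: x₁=4, y₁=1  (since 16 − 15·1 = 1)
k=2:  x_2 = 4·4+15·1·1 = 31,  y_2 = 4·1+1·4 = 8
k=3:  x_3 = 4·31+15·1·8 = 244,  y_3 = 4·8+1·31 = 63
k=4:  x_4 = 4·244+15·1·63 = 1921,  y_4 = 4·63+1·244 = 496
k=5:  x_5 = 4·1921+15·1·496 = 15124,  y_5 = 4·496+1·1921 = 3905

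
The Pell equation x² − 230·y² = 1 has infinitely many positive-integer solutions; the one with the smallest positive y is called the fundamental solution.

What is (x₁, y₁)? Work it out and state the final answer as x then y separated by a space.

[15; 6,30] for √230; ℓ=2 ⇒ convergent index 1
step 0: (15, 1)  from 15·(1,0) + (0,1)
step 1: (91, 6)  from 6·(15,1) + (1,0)
fundamental: x₁=91, y₁=6  (since 8281 − 230·36 = 1)

91 6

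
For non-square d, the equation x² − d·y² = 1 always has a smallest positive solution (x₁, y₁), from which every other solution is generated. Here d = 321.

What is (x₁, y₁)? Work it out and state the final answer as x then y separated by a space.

215 12

√321 → a₀=17, period (1,10,1,34); ℓ=4 even so k=3
k=0  a_k=17  p_k/q_k = 17/1
k=1  a_k=1  p_k/q_k = 18/1
k=2  a_k=10  p_k/q_k = 197/11
k=3  a_k=1  p_k/q_k = 215/12
fundamental: x₁=215, y₁=12  (since 46225 − 321·144 = 1)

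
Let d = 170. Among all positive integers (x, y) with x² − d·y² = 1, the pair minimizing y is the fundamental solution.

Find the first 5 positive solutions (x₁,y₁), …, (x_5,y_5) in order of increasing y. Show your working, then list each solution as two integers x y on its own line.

339 26
229841 17628
155831859 11951758
105653770561 8103274296
71633100608499 5494008020930

[13; 26] for √170; ℓ=1 ⇒ convergent index 1
step 0: (13, 1)  from 13·(1,0) + (0,1)
step 1: (339, 26)  from 26·(13,1) + (1,0)
fundamental: x₁=339, y₁=26  (since 114921 − 170·676 = 1)
(339+26√170)^2 = 229841 + 17628√170
(339+26√170)^3 = 155831859 + 11951758√170
(339+26√170)^4 = 105653770561 + 8103274296√170
(339+26√170)^5 = 71633100608499 + 5494008020930√170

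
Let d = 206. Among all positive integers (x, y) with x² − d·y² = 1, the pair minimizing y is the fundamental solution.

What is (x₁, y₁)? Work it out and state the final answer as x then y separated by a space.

√206 = [14; 2,1,5,14,5,1,2,28, …], period ℓ=8 (even) → k=7
k=0  a_k=14  p_k/q_k = 14/1
…
k=2  a_k=1  p_k/q_k = 43/3
…
k=4  a_k=14  p_k/q_k = 3459/241
…
k=6  a_k=1  p_k/q_k = 20998/1463
k=7  a_k=2  p_k/q_k = 59535/4148
→ (59535, 4148).  Check: 59535²=3544416225, 206·4148²=3544416224, difference 1.

59535 4148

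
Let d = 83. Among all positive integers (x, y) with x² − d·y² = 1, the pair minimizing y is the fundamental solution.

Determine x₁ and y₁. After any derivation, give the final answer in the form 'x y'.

82 9

√83 = [9; 9,18, …], period ℓ=2 (even) → k=1
k=0  a_k=9  p_k/q_k = 9/1
k=1  a_k=9  p_k/q_k = 82/9
→ (82, 9).  Check: 82²=6724, 83·9²=6723, difference 1.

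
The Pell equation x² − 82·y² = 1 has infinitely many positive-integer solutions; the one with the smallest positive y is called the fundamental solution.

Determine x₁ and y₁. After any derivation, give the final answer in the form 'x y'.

[9; 18] for √82; ℓ=1 ⇒ convergent index 1
a_0=9:  p_0=9·1+0=9,  q_0=9·0+1=1
a_1=18:  p_1=18·9+1=163,  q_1=18·1+0=18
→ (163, 18).  Check: 163²=26569, 82·18²=26568, difference 1.

163 18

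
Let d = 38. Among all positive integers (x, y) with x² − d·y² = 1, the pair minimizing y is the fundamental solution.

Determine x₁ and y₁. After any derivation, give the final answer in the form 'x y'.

d=38: √d = [6; 6,12] (ℓ=2, even), read p_1/q_1
i=0: a=6 ⇒ p=6, q=1
i=1: a=6 ⇒ p=37, q=6
(x₁, y₁) = (37, 6);  37² − 38·6² = 1 ✓

37 6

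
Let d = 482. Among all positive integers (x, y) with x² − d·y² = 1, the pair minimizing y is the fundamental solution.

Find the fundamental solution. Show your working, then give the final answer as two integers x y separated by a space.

483 22

[21; 1,20,1,42] for √482; ℓ=4 ⇒ convergent index 3
k=0  a_k=21  p_k/q_k = 21/1
k=1  a_k=1  p_k/q_k = 22/1
k=2  a_k=20  p_k/q_k = 461/21
k=3  a_k=1  p_k/q_k = 483/22
→ (483, 22).  Check: 483²=233289, 482·22²=233288, difference 1.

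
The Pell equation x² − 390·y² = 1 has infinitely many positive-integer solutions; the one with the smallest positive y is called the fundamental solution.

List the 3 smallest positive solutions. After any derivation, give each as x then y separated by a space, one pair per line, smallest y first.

79 4
12481 632
1971919 99852

√390 → a₀=19, period (1,2,1,38); ℓ=4 even so k=3
step 0: (19, 1)  from 19·(1,0) + (0,1)
…
step 2: (59, 3)  from 2·(20,1) + (19,1)
step 3: (79, 4)  from 1·(59,3) + (20,1)
(x₁, y₁) = (79, 4);  79² − 390·4² = 1 ✓
(79+4√390)^2 = 12481 + 632√390
(79+4√390)^3 = 1971919 + 99852√390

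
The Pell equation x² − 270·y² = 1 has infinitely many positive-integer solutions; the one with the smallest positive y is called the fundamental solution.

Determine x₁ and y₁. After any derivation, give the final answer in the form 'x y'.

√270 = [16; 2,3,6,3,2,32, …], period ℓ=6 (even) → k=5
i=0: a=16 ⇒ p=16, q=1
…
i=2: a=3 ⇒ p=115, q=7
i=3: a=6 ⇒ p=723, q=44
i=4: a=3 ⇒ p=2284, q=139
i=5: a=2 ⇒ p=5291, q=322
fundamental: x₁=5291, y₁=322  (since 27994681 − 270·103684 = 1)

5291 322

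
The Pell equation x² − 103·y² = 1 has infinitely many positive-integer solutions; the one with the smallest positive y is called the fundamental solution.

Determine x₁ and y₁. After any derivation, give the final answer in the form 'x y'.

d=103: √d = [10; 6,1,2,1,1,9,1,1,2,1,6,20] (ℓ=12, even), read p_11/q_11
k=0  a_k=10  p_k/q_k = 10/1
k=1  a_k=6  p_k/q_k = 61/6
…
k=4  a_k=1  p_k/q_k = 274/27
…
k=6  a_k=9  p_k/q_k = 4567/450
…
k=8  a_k=1  p_k/q_k = 9611/947
k=9  a_k=2  p_k/q_k = 24266/2391
k=10  a_k=1  p_k/q_k = 33877/3338
k=11  a_k=6  p_k/q_k = 227528/22419
fundamental: x₁=227528, y₁=22419  (since 51768990784 − 103·502611561 = 1)

227528 22419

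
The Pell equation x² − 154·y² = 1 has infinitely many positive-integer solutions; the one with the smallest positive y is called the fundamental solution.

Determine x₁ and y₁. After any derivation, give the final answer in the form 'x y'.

[12; 2,2,3,1,2,1,3,2,2,24] for √154; ℓ=10 ⇒ convergent index 9
k=0  a_k=12  p_k/q_k = 12/1
…
k=2  a_k=2  p_k/q_k = 62/5
k=3  a_k=3  p_k/q_k = 211/17
k=4  a_k=1  p_k/q_k = 273/22
…
k=8  a_k=2  p_k/q_k = 8724/703
k=9  a_k=2  p_k/q_k = 21295/1716
(x₁, y₁) = (21295, 1716);  21295² − 154·1716² = 1 ✓

21295 1716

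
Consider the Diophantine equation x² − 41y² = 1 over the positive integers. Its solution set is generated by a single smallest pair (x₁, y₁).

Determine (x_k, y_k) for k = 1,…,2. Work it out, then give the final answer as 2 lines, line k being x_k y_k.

[6; 2,2,12] for √41; ℓ=3 ⇒ convergent index 5
a_0=6:  p_0=6·1+0=6,  q_0=6·0+1=1
a_1=2:  p_1=2·6+1=13,  q_1=2·1+0=2
…
a_3=12:  p_3=12·32+13=397,  q_3=12·5+2=62
a_4=2:  p_4=2·397+32=826,  q_4=2·62+5=129
a_5=2:  p_5=2·826+397=2049,  q_5=2·129+62=320
fundamental: x₁=2049, y₁=320  (since 4198401 − 41·102400 = 1)
(x_2, y_2) = (2049·2049 + 41·320·320, 2049·320 + 320·2049) = (8396801, 1311360)

2049 320
8396801 1311360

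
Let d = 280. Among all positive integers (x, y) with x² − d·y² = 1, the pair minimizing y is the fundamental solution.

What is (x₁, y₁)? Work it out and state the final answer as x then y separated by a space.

d=280: √d = [16; 1,2,1,2,1,32] (ℓ=6, even), read p_5/q_5
i=0: a=16 ⇒ p=16, q=1
i=1: a=1 ⇒ p=17, q=1
i=2: a=2 ⇒ p=50, q=3
i=3: a=1 ⇒ p=67, q=4
i=4: a=2 ⇒ p=184, q=11
i=5: a=1 ⇒ p=251, q=15
(x₁, y₁) = (251, 15);  251² − 280·15² = 1 ✓

251 15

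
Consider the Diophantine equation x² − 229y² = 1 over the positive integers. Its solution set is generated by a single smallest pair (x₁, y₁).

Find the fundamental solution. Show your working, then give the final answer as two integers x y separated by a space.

5848201 386460

√229 → a₀=15, period (7,1,1,7,30); ℓ=5 odd so k=9
a_0=15:  p_0=15·1+0=15,  q_0=15·0+1=1
a_1=7:  p_1=7·15+1=106,  q_1=7·1+0=7
…
a_8=1:  p_8=1·413926+362399=776325,  q_8=1·27353+23948=51301
a_9=7:  p_9=7·776325+413926=5848201,  q_9=7·51301+27353=386460
fundamental: x₁=5848201, y₁=386460  (since 34201454936401 − 229·149351331600 = 1)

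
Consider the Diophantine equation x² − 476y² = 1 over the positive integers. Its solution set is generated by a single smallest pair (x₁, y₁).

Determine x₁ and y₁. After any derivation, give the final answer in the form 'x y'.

28799 1320

[21; 1,4,2,10,2,4,1,42] for √476; ℓ=8 ⇒ convergent index 7
step 0: (21, 1)  from 21·(1,0) + (0,1)
…
step 2: (109, 5)  from 4·(22,1) + (21,1)
…
step 4: (2509, 115)  from 10·(240,11) + (109,5)
step 5: (5258, 241)  from 2·(2509,115) + (240,11)
step 6: (23541, 1079)  from 4·(5258,241) + (2509,115)
step 7: (28799, 1320)  from 1·(23541,1079) + (5258,241)
→ (28799, 1320).  Check: 28799²=829382401, 476·1320²=829382400, difference 1.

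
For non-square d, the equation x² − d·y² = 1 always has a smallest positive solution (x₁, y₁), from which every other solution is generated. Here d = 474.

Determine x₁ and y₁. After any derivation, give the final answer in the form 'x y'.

193549 8890

√474 = [21; 1,3,2,1,1,…,3,1,42, …], period ℓ=14 (even) → k=13
i=0: a=21 ⇒ p=21, q=1
i=1: a=1 ⇒ p=22, q=1
…
i=9: a=1 ⇒ p=10864, q=499
…
i=12: a=3 ⇒ p=149331, q=6859
i=13: a=1 ⇒ p=193549, q=8890
→ (193549, 8890).  Check: 193549²=37461215401, 474·8890²=37461215400, difference 1.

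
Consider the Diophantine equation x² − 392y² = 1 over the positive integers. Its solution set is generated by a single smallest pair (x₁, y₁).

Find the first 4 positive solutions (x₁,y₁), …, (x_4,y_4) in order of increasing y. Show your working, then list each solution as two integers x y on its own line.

99 5
19601 990
3880899 196015
768398401 38809980

d=392: √d = [19; 1,3,1,38] (ℓ=4, even), read p_3/q_3
step 0: (19, 1)  from 19·(1,0) + (0,1)
step 1: (20, 1)  from 1·(19,1) + (1,0)
step 2: (79, 4)  from 3·(20,1) + (19,1)
step 3: (99, 5)  from 1·(79,4) + (20,1)
→ (99, 5).  Check: 99²=9801, 392·5²=9800, difference 1.
(x_2, y_2) = (99·99 + 392·5·5, 99·5 + 5·99) = (19601, 990)
(x_3, y_3) = (99·19601 + 392·5·990, 99·990 + 5·19601) = (3880899, 196015)
(x_4, y_4) = (99·3880899 + 392·5·196015, 99·196015 + 5·3880899) = (768398401, 38809980)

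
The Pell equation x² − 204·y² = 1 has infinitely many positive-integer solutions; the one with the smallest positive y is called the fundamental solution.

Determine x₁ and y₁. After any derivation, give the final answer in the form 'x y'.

4999 350

√204 = [14; 3,1,1,6,1,1,3,28, …], period ℓ=8 (even) → k=7
i=0: a=14 ⇒ p=14, q=1
i=1: a=3 ⇒ p=43, q=3
i=2: a=1 ⇒ p=57, q=4
i=3: a=1 ⇒ p=100, q=7
i=4: a=6 ⇒ p=657, q=46
i=5: a=1 ⇒ p=757, q=53
i=6: a=1 ⇒ p=1414, q=99
i=7: a=3 ⇒ p=4999, q=350
fundamental: x₁=4999, y₁=350  (since 24990001 − 204·122500 = 1)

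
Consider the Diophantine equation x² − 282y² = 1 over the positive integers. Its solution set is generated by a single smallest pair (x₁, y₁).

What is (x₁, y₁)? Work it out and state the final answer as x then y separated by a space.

√282 → a₀=16, period (1,3,1,4,1,3,1,32); ℓ=8 even so k=7
k=0  a_k=16  p_k/q_k = 16/1
…
k=6  a_k=3  p_k/q_k = 1864/111
k=7  a_k=1  p_k/q_k = 2351/140
(x₁, y₁) = (2351, 140);  2351² − 282·140² = 1 ✓

2351 140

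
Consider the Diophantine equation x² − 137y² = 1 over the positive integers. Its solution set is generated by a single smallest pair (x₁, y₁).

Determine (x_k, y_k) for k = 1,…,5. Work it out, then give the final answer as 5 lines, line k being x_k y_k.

6083073 519712
74007554246657 6322892069952
900386710067742990849 76925228065277725280
10954236171143757109591351297 935883555725460013412300928
133270836576615035597116312473600513 11386095977955005515107946008258208

[11; 1,2,2,1,1,2,2,1,22] for √137; ℓ=9 ⇒ convergent index 17
i=0: a=11 ⇒ p=11, q=1
…
i=2: a=2 ⇒ p=35, q=3
i=3: a=2 ⇒ p=82, q=7
i=4: a=1 ⇒ p=117, q=10
i=5: a=1 ⇒ p=199, q=17
…
i=7: a=2 ⇒ p=1229, q=105
i=8: a=1 ⇒ p=1744, q=149
…
i=10: a=1 ⇒ p=41341, q=3532
i=11: a=2 ⇒ p=122279, q=10447
i=12: a=2 ⇒ p=285899, q=24426
i=13: a=1 ⇒ p=408178, q=34873
i=14: a=1 ⇒ p=694077, q=59299
i=15: a=2 ⇒ p=1796332, q=153471
i=16: a=2 ⇒ p=4286741, q=366241
i=17: a=1 ⇒ p=6083073, q=519712
→ (6083073, 519712).  Check: 6083073²=37003777123329, 137·519712²=37003777123328, difference 1.
n=2: (6083073,519712)∘(6083073,519712) = (6083073·6083073+137·519712·519712, 6083073·519712+519712·6083073) = (74007554246657,6322892069952)
n=3: (74007554246657,6322892069952)∘(6083073,519712) = (6083073·74007554246657+137·519712·6322892069952, 6083073·6322892069952+519712·74007554246657) = (900386710067742990849,76925228065277725280)
n=4: (900386710067742990849,76925228065277725280)∘(6083073,519712) = (6083073·900386710067742990849+137·519712·76925228065277725280, 6083073·76925228065277725280+519712·900386710067742990849) = (10954236171143757109591351297,935883555725460013412300928)
n=5: (10954236171143757109591351297,935883555725460013412300928)∘(6083073,519712) = (6083073·10954236171143757109591351297+137·519712·935883555725460013412300928, 6083073·935883555725460013412300928+519712·10954236171143757109591351297) = (133270836576615035597116312473600513,11386095977955005515107946008258208)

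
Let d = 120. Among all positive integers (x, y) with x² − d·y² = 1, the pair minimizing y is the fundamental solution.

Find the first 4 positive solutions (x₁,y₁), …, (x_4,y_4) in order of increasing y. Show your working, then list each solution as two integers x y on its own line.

11 1
241 22
5291 483
116161 10604

√120 = [10; 1,20, …], period ℓ=2 (even) → k=1
k=0  a_k=10  p_k/q_k = 10/1
k=1  a_k=1  p_k/q_k = 11/1
→ (11, 1).  Check: 11²=121, 120·1²=120, difference 1.
(x_2, y_2) = (11·11 + 120·1·1, 11·1 + 1·11) = (241, 22)
(x_3, y_3) = (11·241 + 120·1·22, 11·22 + 1·241) = (5291, 483)
(x_4, y_4) = (11·5291 + 120·1·483, 11·483 + 1·5291) = (116161, 10604)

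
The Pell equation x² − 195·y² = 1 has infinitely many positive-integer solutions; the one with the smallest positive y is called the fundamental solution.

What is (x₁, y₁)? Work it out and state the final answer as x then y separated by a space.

14 1

√195 = [13; 1,26, …], period ℓ=2 (even) → k=1
a_0=13:  p_0=13·1+0=13,  q_0=13·0+1=1
a_1=1:  p_1=1·13+1=14,  q_1=1·1+0=1
→ (14, 1).  Check: 14²=196, 195·1²=195, difference 1.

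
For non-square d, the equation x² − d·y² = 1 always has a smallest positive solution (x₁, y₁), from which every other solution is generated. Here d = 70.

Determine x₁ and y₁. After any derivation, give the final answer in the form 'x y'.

√70 → a₀=8, period (2,1,2,1,2,16); ℓ=6 even so k=5
i=0: a=8 ⇒ p=8, q=1
i=1: a=2 ⇒ p=17, q=2
i=2: a=1 ⇒ p=25, q=3
…
i=4: a=1 ⇒ p=92, q=11
i=5: a=2 ⇒ p=251, q=30
fundamental: x₁=251, y₁=30  (since 63001 − 70·900 = 1)

251 30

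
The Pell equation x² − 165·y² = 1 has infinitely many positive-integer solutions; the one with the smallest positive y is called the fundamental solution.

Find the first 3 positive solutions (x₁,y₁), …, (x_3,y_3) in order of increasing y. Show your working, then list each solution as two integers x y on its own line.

1079 84
2328481 181272
5024860919 391184892

√165 → a₀=12, period (1,5,2,5,1,24); ℓ=6 even so k=5
a_0=12:  p_0=12·1+0=12,  q_0=12·0+1=1
…
a_4=5:  p_4=5·167+77=912,  q_4=5·13+6=71
a_5=1:  p_5=1·912+167=1079,  q_5=1·71+13=84
fundamental: x₁=1079, y₁=84  (since 1164241 − 165·7056 = 1)
(x_2, y_2) = (1079·1079 + 165·84·84, 1079·84 + 84·1079) = (2328481, 181272)
(x_3, y_3) = (1079·2328481 + 165·84·181272, 1079·181272 + 84·2328481) = (5024860919, 391184892)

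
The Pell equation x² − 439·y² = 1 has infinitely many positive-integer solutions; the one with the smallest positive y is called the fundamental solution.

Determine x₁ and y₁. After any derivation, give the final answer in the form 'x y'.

440 21

√439 → a₀=20, period (1,19,1,40); ℓ=4 even so k=3
i=0: a=20 ⇒ p=20, q=1
i=1: a=1 ⇒ p=21, q=1
i=2: a=19 ⇒ p=419, q=20
i=3: a=1 ⇒ p=440, q=21
→ (440, 21).  Check: 440²=193600, 439·21²=193599, difference 1.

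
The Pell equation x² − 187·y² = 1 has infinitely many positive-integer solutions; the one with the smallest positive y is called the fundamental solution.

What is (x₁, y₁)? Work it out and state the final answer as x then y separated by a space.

√187 → a₀=13, period (1,2,13,2,1,26); ℓ=6 even so k=5
k=0  a_k=13  p_k/q_k = 13/1
k=1  a_k=1  p_k/q_k = 14/1
k=2  a_k=2  p_k/q_k = 41/3
k=3  a_k=13  p_k/q_k = 547/40
k=4  a_k=2  p_k/q_k = 1135/83
k=5  a_k=1  p_k/q_k = 1682/123
(x₁, y₁) = (1682, 123);  1682² − 187·123² = 1 ✓

1682 123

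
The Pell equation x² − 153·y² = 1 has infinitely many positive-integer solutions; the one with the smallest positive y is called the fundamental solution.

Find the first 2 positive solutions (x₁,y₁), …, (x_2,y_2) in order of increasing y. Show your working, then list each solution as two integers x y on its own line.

2177 176
9478657 766304

d=153: √d = [12; 2,1,2,2,2,1,2,24] (ℓ=8, even), read p_7/q_7
i=0: a=12 ⇒ p=12, q=1
i=1: a=2 ⇒ p=25, q=2
…
i=5: a=2 ⇒ p=569, q=46
i=6: a=1 ⇒ p=804, q=65
i=7: a=2 ⇒ p=2177, q=176
→ (2177, 176).  Check: 2177²=4739329, 153·176²=4739328, difference 1.
(2177+176√153)^2 = 9478657 + 766304√153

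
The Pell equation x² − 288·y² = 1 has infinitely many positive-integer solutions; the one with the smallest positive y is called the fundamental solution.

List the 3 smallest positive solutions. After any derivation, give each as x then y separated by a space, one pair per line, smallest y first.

√288 = [16; 1,32, …], period ℓ=2 (even) → k=1
step 0: (16, 1)  from 16·(1,0) + (0,1)
step 1: (17, 1)  from 1·(16,1) + (1,0)
fundamental: x₁=17, y₁=1  (since 289 − 288·1 = 1)
(x_2, y_2) = (17·17 + 288·1·1, 17·1 + 1·17) = (577, 34)
(x_3, y_3) = (17·577 + 288·1·34, 17·34 + 1·577) = (19601, 1155)

17 1
577 34
19601 1155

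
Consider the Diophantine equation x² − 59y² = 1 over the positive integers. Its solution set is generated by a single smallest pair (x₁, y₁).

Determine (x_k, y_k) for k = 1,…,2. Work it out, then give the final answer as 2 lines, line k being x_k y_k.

√59 → a₀=7, period (1,2,7,2,1,14); ℓ=6 even so k=5
step 0: (7, 1)  from 7·(1,0) + (0,1)
step 1: (8, 1)  from 1·(7,1) + (1,0)
…
step 4: (361, 47)  from 2·(169,22) + (23,3)
step 5: (530, 69)  from 1·(361,47) + (169,22)
fundamental: x₁=530, y₁=69  (since 280900 − 59·4761 = 1)
n=2: (530,69)∘(530,69) = (530·530+59·69·69, 530·69+69·530) = (561799,73140)

530 69
561799 73140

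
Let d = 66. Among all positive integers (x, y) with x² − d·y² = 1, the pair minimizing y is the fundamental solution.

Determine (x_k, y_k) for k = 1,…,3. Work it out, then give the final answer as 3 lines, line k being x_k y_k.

65 8
8449 1040
1098305 135192

[8; 8,16] for √66; ℓ=2 ⇒ convergent index 1
k=0  a_k=8  p_k/q_k = 8/1
k=1  a_k=8  p_k/q_k = 65/8
→ (65, 8).  Check: 65²=4225, 66·8²=4224, difference 1.
(x_2, y_2) = (65·65 + 66·8·8, 65·8 + 8·65) = (8449, 1040)
(x_3, y_3) = (65·8449 + 66·8·1040, 65·1040 + 8·8449) = (1098305, 135192)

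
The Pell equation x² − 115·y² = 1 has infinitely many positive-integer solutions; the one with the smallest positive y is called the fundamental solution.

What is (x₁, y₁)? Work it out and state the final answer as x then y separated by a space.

1126 105

d=115: √d = [10; 1,2,1,1,1,1,1,2,1,20] (ℓ=10, even), read p_9/q_9
k=0  a_k=10  p_k/q_k = 10/1
…
k=3  a_k=1  p_k/q_k = 43/4
k=4  a_k=1  p_k/q_k = 75/7
…
k=7  a_k=1  p_k/q_k = 311/29
k=8  a_k=2  p_k/q_k = 815/76
k=9  a_k=1  p_k/q_k = 1126/105
fundamental: x₁=1126, y₁=105  (since 1267876 − 115·11025 = 1)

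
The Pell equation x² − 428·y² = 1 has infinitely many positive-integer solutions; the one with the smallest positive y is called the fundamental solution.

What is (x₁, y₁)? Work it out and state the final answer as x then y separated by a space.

d=428: √d = [20; 1,2,4,1,5,10,5,1,4,2,1,40] (ℓ=12, even), read p_11/q_11
i=0: a=20 ⇒ p=20, q=1
i=1: a=1 ⇒ p=21, q=1
i=2: a=2 ⇒ p=62, q=3
…
i=4: a=1 ⇒ p=331, q=16
i=5: a=5 ⇒ p=1924, q=93
…
i=9: a=4 ⇒ p=577179, q=27899
i=10: a=2 ⇒ p=1273708, q=61567
i=11: a=1 ⇒ p=1850887, q=89466
fundamental: x₁=1850887, y₁=89466  (since 3425782686769 − 428·8004165156 = 1)

1850887 89466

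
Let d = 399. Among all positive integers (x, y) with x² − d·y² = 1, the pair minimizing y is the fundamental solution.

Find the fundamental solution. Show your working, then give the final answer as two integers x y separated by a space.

20 1

[19; 1,38] for √399; ℓ=2 ⇒ convergent index 1
i=0: a=19 ⇒ p=19, q=1
i=1: a=1 ⇒ p=20, q=1
→ (20, 1).  Check: 20²=400, 399·1²=399, difference 1.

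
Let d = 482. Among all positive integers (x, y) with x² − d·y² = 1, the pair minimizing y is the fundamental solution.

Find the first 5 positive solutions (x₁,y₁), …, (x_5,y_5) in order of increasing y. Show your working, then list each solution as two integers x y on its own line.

483 22
466577 21252
450712899 20529410
435388193857 19831388808
420584544552963 19157101059118

√482 = [21; 1,20,1,42, …], period ℓ=4 (even) → k=3
k=0  a_k=21  p_k/q_k = 21/1
…
k=2  a_k=20  p_k/q_k = 461/21
k=3  a_k=1  p_k/q_k = 483/22
fundamental: x₁=483, y₁=22  (since 233289 − 482·484 = 1)
(x_2, y_2) = (483·483 + 482·22·22, 483·22 + 22·483) = (466577, 21252)
(x_3, y_3) = (483·466577 + 482·22·21252, 483·21252 + 22·466577) = (450712899, 20529410)
(x_4, y_4) = (483·450712899 + 482·22·20529410, 483·20529410 + 22·450712899) = (435388193857, 19831388808)
(x_5, y_5) = (483·435388193857 + 482·22·19831388808, 483·19831388808 + 22·435388193857) = (420584544552963, 19157101059118)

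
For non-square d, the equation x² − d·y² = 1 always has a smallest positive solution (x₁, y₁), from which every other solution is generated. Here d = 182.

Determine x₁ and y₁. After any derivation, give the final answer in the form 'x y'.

27 2

[13; 2,26] for √182; ℓ=2 ⇒ convergent index 1
k=0  a_k=13  p_k/q_k = 13/1
k=1  a_k=2  p_k/q_k = 27/2
fundamental: x₁=27, y₁=2  (since 729 − 182·4 = 1)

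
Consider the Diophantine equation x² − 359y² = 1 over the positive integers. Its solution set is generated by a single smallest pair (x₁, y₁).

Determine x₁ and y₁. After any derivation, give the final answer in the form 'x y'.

360 19

√359 → a₀=18, period (1,17,1,36); ℓ=4 even so k=3
step 0: (18, 1)  from 18·(1,0) + (0,1)
…
step 2: (341, 18)  from 17·(19,1) + (18,1)
step 3: (360, 19)  from 1·(341,18) + (19,1)
→ (360, 19).  Check: 360²=129600, 359·19²=129599, difference 1.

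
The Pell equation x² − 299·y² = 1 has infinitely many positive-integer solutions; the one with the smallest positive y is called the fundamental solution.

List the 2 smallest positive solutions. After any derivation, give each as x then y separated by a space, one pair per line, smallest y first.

d=299: √d = [17; 3,2,3,34] (ℓ=4, even), read p_3/q_3
i=0: a=17 ⇒ p=17, q=1
…
i=2: a=2 ⇒ p=121, q=7
i=3: a=3 ⇒ p=415, q=24
fundamental: x₁=415, y₁=24  (since 172225 − 299·576 = 1)
n=2: (415,24)∘(415,24) = (415·415+299·24·24, 415·24+24·415) = (344449,19920)

415 24
344449 19920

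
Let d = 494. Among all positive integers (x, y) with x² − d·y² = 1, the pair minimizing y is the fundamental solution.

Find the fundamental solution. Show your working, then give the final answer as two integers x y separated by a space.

73035 3286

√494 → a₀=22, period (4,2,2,1,2,1,2,2,4,44); ℓ=10 even so k=9
a_0=22:  p_0=22·1+0=22,  q_0=22·0+1=1
a_1=4:  p_1=4·22+1=89,  q_1=4·1+0=4
…
a_3=2:  p_3=2·200+89=489,  q_3=2·9+4=22
a_4=1:  p_4=1·489+200=689,  q_4=1·22+9=31
…
a_7=2:  p_7=2·2556+1867=6979,  q_7=2·115+84=314
a_8=2:  p_8=2·6979+2556=16514,  q_8=2·314+115=743
a_9=4:  p_9=4·16514+6979=73035,  q_9=4·743+314=3286
(x₁, y₁) = (73035, 3286);  73035² − 494·3286² = 1 ✓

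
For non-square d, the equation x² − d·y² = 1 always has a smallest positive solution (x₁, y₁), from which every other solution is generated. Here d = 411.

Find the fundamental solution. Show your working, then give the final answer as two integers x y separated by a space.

√411 → a₀=20, period (3,1,1,1,19,1,1,1,3,40); ℓ=10 even so k=9
step 0: (20, 1)  from 20·(1,0) + (0,1)
step 1: (61, 3)  from 3·(20,1) + (1,0)
…
step 4: (223, 11)  from 1·(142,7) + (81,4)
…
step 6: (4602, 227)  from 1·(4379,216) + (223,11)
step 7: (8981, 443)  from 1·(4602,227) + (4379,216)
step 8: (13583, 670)  from 1·(8981,443) + (4602,227)
step 9: (49730, 2453)  from 3·(13583,670) + (8981,443)
fundamental: x₁=49730, y₁=2453  (since 2473072900 − 411·6017209 = 1)

49730 2453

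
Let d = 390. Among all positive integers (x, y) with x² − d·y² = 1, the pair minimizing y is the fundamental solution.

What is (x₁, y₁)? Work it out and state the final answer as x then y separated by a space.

√390 → a₀=19, period (1,2,1,38); ℓ=4 even so k=3
a_0=19:  p_0=19·1+0=19,  q_0=19·0+1=1
a_1=1:  p_1=1·19+1=20,  q_1=1·1+0=1
a_2=2:  p_2=2·20+19=59,  q_2=2·1+1=3
a_3=1:  p_3=1·59+20=79,  q_3=1·3+1=4
fundamental: x₁=79, y₁=4  (since 6241 − 390·16 = 1)

79 4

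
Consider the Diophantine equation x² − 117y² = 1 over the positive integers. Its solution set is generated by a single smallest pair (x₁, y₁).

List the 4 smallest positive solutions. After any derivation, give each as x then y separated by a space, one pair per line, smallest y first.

[10; 1,4,2,4,1,20] for √117; ℓ=6 ⇒ convergent index 5
a_0=10:  p_0=10·1+0=10,  q_0=10·0+1=1
…
a_2=4:  p_2=4·11+10=54,  q_2=4·1+1=5
…
a_4=4:  p_4=4·119+54=530,  q_4=4·11+5=49
a_5=1:  p_5=1·530+119=649,  q_5=1·49+11=60
→ (649, 60).  Check: 649²=421201, 117·60²=421200, difference 1.
(649+60√117)^2 = 842401 + 77880√117
(649+60√117)^3 = 1093435849 + 101088180√117
(649+60√117)^4 = 1419278889601 + 131212379760√117

649 60
842401 77880
1093435849 101088180
1419278889601 131212379760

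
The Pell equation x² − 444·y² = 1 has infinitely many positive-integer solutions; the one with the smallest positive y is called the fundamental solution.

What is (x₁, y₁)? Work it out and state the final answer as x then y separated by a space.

d=444: √d = [21; 14,42] (ℓ=2, even), read p_1/q_1
k=0  a_k=21  p_k/q_k = 21/1
k=1  a_k=14  p_k/q_k = 295/14
→ (295, 14).  Check: 295²=87025, 444·14²=87024, difference 1.

295 14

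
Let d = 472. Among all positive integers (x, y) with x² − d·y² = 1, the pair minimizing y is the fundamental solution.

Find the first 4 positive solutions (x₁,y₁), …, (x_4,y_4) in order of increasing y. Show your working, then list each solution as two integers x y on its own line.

306917 14127
188396089777 8671632918
115643925371868101 5322943120573485
70986173286526887819457 3267403467465432958572

[21; 1,2,1,1,1,…,2,1,42] for √472; ℓ=14 ⇒ convergent index 13
a_0=21:  p_0=21·1+0=21,  q_0=21·0+1=1
…
a_8=4:  p_8=4·5779+1108=24224,  q_8=4·266+51=1115
…
a_12=2:  p_12=2·84230+54227=222687,  q_12=2·3877+2496=10250
a_13=1:  p_13=1·222687+84230=306917,  q_13=1·10250+3877=14127
(x₁, y₁) = (306917, 14127);  306917² − 472·14127² = 1 ✓
k=2:  x_2 = 306917·306917+472·14127·14127 = 188396089777,  y_2 = 306917·14127+14127·306917 = 8671632918
k=3:  x_3 = 306917·188396089777+472·14127·8671632918 = 115643925371868101,  y_3 = 306917·8671632918+14127·188396089777 = 5322943120573485
k=4:  x_4 = 306917·115643925371868101+472·14127·5322943120573485 = 70986173286526887819457,  y_4 = 306917·5322943120573485+14127·115643925371868101 = 3267403467465432958572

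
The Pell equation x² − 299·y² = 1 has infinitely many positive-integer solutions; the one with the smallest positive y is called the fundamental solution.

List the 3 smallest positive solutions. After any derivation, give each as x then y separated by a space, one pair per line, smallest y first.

[17; 3,2,3,34] for √299; ℓ=4 ⇒ convergent index 3
a_0=17:  p_0=17·1+0=17,  q_0=17·0+1=1
a_1=3:  p_1=3·17+1=52,  q_1=3·1+0=3
a_2=2:  p_2=2·52+17=121,  q_2=2·3+1=7
a_3=3:  p_3=3·121+52=415,  q_3=3·7+3=24
→ (415, 24).  Check: 415²=172225, 299·24²=172224, difference 1.
(x_2, y_2) = (415·415 + 299·24·24, 415·24 + 24·415) = (344449, 19920)
(x_3, y_3) = (415·344449 + 299·24·19920, 415·19920 + 24·344449) = (285892255, 16533576)

415 24
344449 19920
285892255 16533576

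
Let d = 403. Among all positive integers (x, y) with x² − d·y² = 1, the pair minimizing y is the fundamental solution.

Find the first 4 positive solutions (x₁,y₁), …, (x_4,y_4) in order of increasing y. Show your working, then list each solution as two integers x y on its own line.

d=403: √d = [20; 13,2,1,3,1,3,1,2,13,40] (ℓ=10, even), read p_9/q_9
i=0: a=20 ⇒ p=20, q=1
i=1: a=13 ⇒ p=261, q=13
i=2: a=2 ⇒ p=542, q=27
i=3: a=1 ⇒ p=803, q=40
i=4: a=3 ⇒ p=2951, q=147
i=5: a=1 ⇒ p=3754, q=187
i=6: a=3 ⇒ p=14213, q=708
…
i=8: a=2 ⇒ p=50147, q=2498
i=9: a=13 ⇒ p=669878, q=33369
(x₁, y₁) = (669878, 33369);  669878² − 403·33369² = 1 ✓
k=2:  x_2 = 669878·669878+403·33369·33369 = 897473069767,  y_2 = 669878·33369+33369·669878 = 44706317964
k=3:  x_3 = 669878·897473069767+403·33369·44706317964 = 1202394930058086974,  y_3 = 669878·44706317964+33369·897473069767 = 59895557730143415
k=4:  x_4 = 669878·1202394930058086974+403·33369·59895557730143415 = 1610915821914004898868577,  y_4 = 669878·59895557730143415+33369·1202394930058086974 = 80245432842261314788776

669878 33369
897473069767 44706317964
1202394930058086974 59895557730143415
1610915821914004898868577 80245432842261314788776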